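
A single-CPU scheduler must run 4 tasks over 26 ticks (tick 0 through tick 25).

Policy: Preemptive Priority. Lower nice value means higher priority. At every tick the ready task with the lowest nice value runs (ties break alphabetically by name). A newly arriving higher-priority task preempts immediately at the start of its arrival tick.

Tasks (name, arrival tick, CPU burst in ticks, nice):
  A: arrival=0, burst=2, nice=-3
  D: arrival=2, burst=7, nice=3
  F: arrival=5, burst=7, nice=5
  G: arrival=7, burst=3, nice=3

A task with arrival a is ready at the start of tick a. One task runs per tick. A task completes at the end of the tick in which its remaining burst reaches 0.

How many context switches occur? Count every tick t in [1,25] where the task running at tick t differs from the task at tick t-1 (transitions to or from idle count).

context switches = 4

t=0: ready={A} → run A
t=1: ready={A} → run A
t=2: ready={D} → run D
t=3: ready={D} → run D
t=4: ready={D} → run D
t=5: ready={D,F} → run D
t=6: ready={D,F} → run D
t=7: ready={D,F,G} → run D
t=8: ready={D,F,G} → run D
t=9: ready={F,G} → run G
t=10: ready={F,G} → run G
t=11: ready={F,G} → run G
t=12: ready={F} → run F
t=13: ready={F} → run F
t=14: ready={F} → run F
t=15: ready={F} → run F
t=16: ready={F} → run F
t=17: ready={F} → run F
t=18: ready={F} → run F
t=19: (idle)
t=20: (idle)
t=21: (idle)
t=22: (idle)
t=23: (idle)
t=24: (idle)
t=25: (idle)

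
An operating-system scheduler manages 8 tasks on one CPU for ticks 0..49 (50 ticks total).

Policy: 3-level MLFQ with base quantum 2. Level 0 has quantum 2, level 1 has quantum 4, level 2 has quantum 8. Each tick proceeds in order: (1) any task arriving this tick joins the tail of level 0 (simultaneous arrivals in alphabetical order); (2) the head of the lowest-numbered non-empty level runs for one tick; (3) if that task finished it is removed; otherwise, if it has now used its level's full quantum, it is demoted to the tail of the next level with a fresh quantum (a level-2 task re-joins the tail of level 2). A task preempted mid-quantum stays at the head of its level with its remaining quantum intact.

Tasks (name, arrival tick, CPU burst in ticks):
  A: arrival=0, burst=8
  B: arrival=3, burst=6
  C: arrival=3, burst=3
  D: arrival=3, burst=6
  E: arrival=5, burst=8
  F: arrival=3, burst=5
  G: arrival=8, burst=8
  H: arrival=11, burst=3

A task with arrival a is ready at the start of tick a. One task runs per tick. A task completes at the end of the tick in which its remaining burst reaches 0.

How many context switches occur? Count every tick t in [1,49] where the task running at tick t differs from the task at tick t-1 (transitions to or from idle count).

context switches = 19

t=0: L0/L1/L2 = A/-/- → run A
t=1: L0/L1/L2 = A/-/- → run A
t=2: L0/L1/L2 = -/A/- → run A
t=3: L0/L1/L2 = BCDF/A/- → run B
t=4: L0/L1/L2 = BCDF/A/- → run B
t=5: L0/L1/L2 = CDFE/AB/- → run C
t=6: L0/L1/L2 = CDFE/AB/- → run C
t=7: L0/L1/L2 = DFE/ABC/- → run D
t=8: L0/L1/L2 = DFEG/ABC/- → run D
t=9: L0/L1/L2 = FEG/ABCD/- → run F
t=10: L0/L1/L2 = FEG/ABCD/- → run F
t=11: L0/L1/L2 = EGH/ABCDF/- → run E
t=12: L0/L1/L2 = EGH/ABCDF/- → run E
t=13: L0/L1/L2 = GH/ABCDFE/- → run G
t=14: L0/L1/L2 = GH/ABCDFE/- → run G
t=15: L0/L1/L2 = H/ABCDFEG/- → run H
t=16: L0/L1/L2 = H/ABCDFEG/- → run H
t=17: L0/L1/L2 = -/ABCDFEGH/- → run A
t=18: L0/L1/L2 = -/ABCDFEGH/- → run A
t=19: L0/L1/L2 = -/ABCDFEGH/- → run A
t=20: L0/L1/L2 = -/BCDFEGH/A → run B
t=21: L0/L1/L2 = -/BCDFEGH/A → run B
t=22: L0/L1/L2 = -/BCDFEGH/A → run B
t=23: L0/L1/L2 = -/BCDFEGH/A → run B
t=24: L0/L1/L2 = -/CDFEGH/A → run C
t=25: L0/L1/L2 = -/DFEGH/A → run D
t=26: L0/L1/L2 = -/DFEGH/A → run D
t=27: L0/L1/L2 = -/DFEGH/A → run D
t=28: L0/L1/L2 = -/DFEGH/A → run D
t=29: L0/L1/L2 = -/FEGH/A → run F
t=30: L0/L1/L2 = -/FEGH/A → run F
t=31: L0/L1/L2 = -/FEGH/A → run F
t=32: L0/L1/L2 = -/EGH/A → run E
t=33: L0/L1/L2 = -/EGH/A → run E
t=34: L0/L1/L2 = -/EGH/A → run E
t=35: L0/L1/L2 = -/EGH/A → run E
t=36: L0/L1/L2 = -/GH/AE → run G
t=37: L0/L1/L2 = -/GH/AE → run G
t=38: L0/L1/L2 = -/GH/AE → run G
t=39: L0/L1/L2 = -/GH/AE → run G
t=40: L0/L1/L2 = -/H/AEG → run H
t=41: L0/L1/L2 = -/-/AEG → run A
t=42: L0/L1/L2 = -/-/AEG → run A
t=43: L0/L1/L2 = -/-/EG → run E
t=44: L0/L1/L2 = -/-/EG → run E
t=45: L0/L1/L2 = -/-/G → run G
t=46: L0/L1/L2 = -/-/G → run G
t=47: (idle)
t=48: (idle)
t=49: (idle)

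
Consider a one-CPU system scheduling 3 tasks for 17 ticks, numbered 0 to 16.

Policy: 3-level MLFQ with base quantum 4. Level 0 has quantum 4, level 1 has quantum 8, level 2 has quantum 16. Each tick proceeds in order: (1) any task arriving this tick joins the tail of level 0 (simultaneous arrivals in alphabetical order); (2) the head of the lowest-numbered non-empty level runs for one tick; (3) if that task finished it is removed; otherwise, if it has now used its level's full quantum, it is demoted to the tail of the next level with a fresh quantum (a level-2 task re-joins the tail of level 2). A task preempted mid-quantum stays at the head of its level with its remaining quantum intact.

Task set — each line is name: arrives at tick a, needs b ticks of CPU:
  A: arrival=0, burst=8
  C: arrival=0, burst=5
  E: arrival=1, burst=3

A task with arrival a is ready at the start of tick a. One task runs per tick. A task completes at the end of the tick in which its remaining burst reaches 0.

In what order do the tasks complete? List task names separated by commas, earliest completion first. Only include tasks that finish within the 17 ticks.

t=0: L0/L1/L2 = AC/-/- → run A
t=1: L0/L1/L2 = ACE/-/- → run A
t=2: L0/L1/L2 = ACE/-/- → run A
t=3: L0/L1/L2 = ACE/-/- → run A
t=4: L0/L1/L2 = CE/A/- → run C
t=5: L0/L1/L2 = CE/A/- → run C
t=6: L0/L1/L2 = CE/A/- → run C
t=7: L0/L1/L2 = CE/A/- → run C
t=8: L0/L1/L2 = E/AC/- → run E
t=9: L0/L1/L2 = E/AC/- → run E
t=10: L0/L1/L2 = E/AC/- → run E
t=11: L0/L1/L2 = -/AC/- → run A
t=12: L0/L1/L2 = -/AC/- → run A
t=13: L0/L1/L2 = -/AC/- → run A
t=14: L0/L1/L2 = -/AC/- → run A
t=15: L0/L1/L2 = -/C/- → run C
t=16: (idle)

completion order = E, A, C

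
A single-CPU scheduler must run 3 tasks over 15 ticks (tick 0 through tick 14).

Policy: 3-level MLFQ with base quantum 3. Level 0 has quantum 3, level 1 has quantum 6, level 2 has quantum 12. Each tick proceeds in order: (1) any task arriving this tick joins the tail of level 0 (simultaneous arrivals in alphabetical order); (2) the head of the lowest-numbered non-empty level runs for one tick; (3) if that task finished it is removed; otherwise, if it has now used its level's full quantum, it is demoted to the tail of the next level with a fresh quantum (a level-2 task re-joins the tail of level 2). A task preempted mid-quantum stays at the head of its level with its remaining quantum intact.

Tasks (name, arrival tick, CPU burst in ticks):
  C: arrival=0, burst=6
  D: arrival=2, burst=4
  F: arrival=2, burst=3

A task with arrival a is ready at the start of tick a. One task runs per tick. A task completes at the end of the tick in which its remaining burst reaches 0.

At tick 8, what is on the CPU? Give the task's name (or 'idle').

t=0: L0/L1/L2 = C/-/- → run C
t=1: L0/L1/L2 = C/-/- → run C
t=2: L0/L1/L2 = CDF/-/- → run C
t=3: L0/L1/L2 = DF/C/- → run D
t=4: L0/L1/L2 = DF/C/- → run D
t=5: L0/L1/L2 = DF/C/- → run D
t=6: L0/L1/L2 = F/CD/- → run F
t=7: L0/L1/L2 = F/CD/- → run F
t=8: L0/L1/L2 = F/CD/- → run F
t=9: L0/L1/L2 = -/CD/- → run C
t=10: L0/L1/L2 = -/CD/- → run C
t=11: L0/L1/L2 = -/CD/- → run C
t=12: L0/L1/L2 = -/D/- → run D
t=13: (idle)
t=14: (idle)

running at tick 8 = F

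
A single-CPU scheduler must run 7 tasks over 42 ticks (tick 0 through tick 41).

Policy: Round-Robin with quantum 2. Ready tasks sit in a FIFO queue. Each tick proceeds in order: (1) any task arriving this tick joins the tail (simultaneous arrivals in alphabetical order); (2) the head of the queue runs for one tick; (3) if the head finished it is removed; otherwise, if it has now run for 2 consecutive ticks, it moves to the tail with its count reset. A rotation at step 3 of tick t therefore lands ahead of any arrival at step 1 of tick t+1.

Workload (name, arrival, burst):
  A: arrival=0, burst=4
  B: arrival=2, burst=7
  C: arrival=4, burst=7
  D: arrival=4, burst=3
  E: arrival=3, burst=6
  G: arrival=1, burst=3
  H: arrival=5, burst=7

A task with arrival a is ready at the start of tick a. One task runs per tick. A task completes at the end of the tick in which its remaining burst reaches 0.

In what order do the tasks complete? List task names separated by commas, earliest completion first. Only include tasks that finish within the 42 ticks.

completion order = A, G, D, E, B, C, H

t=0: queue=[A] q_used=0 → run A
t=1: queue=[A,G] q_used=1 → run A
t=2: queue=[G,A,B] q_used=0 → run G
t=3: queue=[G,A,B,E] q_used=1 → run G
t=4: queue=[A,B,E,G,C,D] q_used=0 → run A
t=5: queue=[A,B,E,G,C,D,H] q_used=1 → run A
t=6: queue=[B,E,G,C,D,H] q_used=0 → run B
t=7: queue=[B,E,G,C,D,H] q_used=1 → run B
t=8: queue=[E,G,C,D,H,B] q_used=0 → run E
t=9: queue=[E,G,C,D,H,B] q_used=1 → run E
t=10: queue=[G,C,D,H,B,E] q_used=0 → run G
t=11: queue=[C,D,H,B,E] q_used=0 → run C
t=12: queue=[C,D,H,B,E] q_used=1 → run C
t=13: queue=[D,H,B,E,C] q_used=0 → run D
t=14: queue=[D,H,B,E,C] q_used=1 → run D
t=15: queue=[H,B,E,C,D] q_used=0 → run H
t=16: queue=[H,B,E,C,D] q_used=1 → run H
t=17: queue=[B,E,C,D,H] q_used=0 → run B
t=18: queue=[B,E,C,D,H] q_used=1 → run B
t=19: queue=[E,C,D,H,B] q_used=0 → run E
t=20: queue=[E,C,D,H,B] q_used=1 → run E
t=21: queue=[C,D,H,B,E] q_used=0 → run C
t=22: queue=[C,D,H,B,E] q_used=1 → run C
t=23: queue=[D,H,B,E,C] q_used=0 → run D
t=24: queue=[H,B,E,C] q_used=0 → run H
t=25: queue=[H,B,E,C] q_used=1 → run H
t=26: queue=[B,E,C,H] q_used=0 → run B
t=27: queue=[B,E,C,H] q_used=1 → run B
t=28: queue=[E,C,H,B] q_used=0 → run E
t=29: queue=[E,C,H,B] q_used=1 → run E
t=30: queue=[C,H,B] q_used=0 → run C
t=31: queue=[C,H,B] q_used=1 → run C
t=32: queue=[H,B,C] q_used=0 → run H
t=33: queue=[H,B,C] q_used=1 → run H
t=34: queue=[B,C,H] q_used=0 → run B
t=35: queue=[C,H] q_used=0 → run C
t=36: queue=[H] q_used=0 → run H
t=37: (idle)
t=38: (idle)
t=39: (idle)
t=40: (idle)
t=41: (idle)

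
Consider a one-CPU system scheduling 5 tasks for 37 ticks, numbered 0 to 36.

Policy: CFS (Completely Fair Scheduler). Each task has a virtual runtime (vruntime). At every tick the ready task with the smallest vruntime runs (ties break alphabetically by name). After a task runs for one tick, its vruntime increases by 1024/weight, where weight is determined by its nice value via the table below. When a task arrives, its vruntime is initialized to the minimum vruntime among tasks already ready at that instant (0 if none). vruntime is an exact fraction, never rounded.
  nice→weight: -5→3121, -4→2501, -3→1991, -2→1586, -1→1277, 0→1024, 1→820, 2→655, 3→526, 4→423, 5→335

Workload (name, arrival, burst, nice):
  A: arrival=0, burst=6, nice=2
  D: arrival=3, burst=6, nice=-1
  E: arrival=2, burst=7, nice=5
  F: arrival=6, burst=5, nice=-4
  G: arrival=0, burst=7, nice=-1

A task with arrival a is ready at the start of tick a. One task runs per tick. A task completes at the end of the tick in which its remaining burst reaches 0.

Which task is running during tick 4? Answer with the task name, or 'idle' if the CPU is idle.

t=0: vr[A=0 G=0] → run A
t=1: vr[A=1024/655 G=0] → run G
t=2: vr[A=1024/655 E=1024/1277 G=1024/1277] → run E
t=3: vr[A=1024/655 D=1024/1277 E=1650688/427795 G=1024/1277] → run D
t=4: vr[A=1024/655 D=2048/1277 E=1650688/427795 G=1024/1277] → run G
t=5: vr[A=1024/655 D=2048/1277 E=1650688/427795 G=2048/1277] → run A
t=6: vr[A=2048/655 D=2048/1277 E=1650688/427795 F=2048/1277 G=2048/1277] → run D
t=7: vr[A=2048/655 D=3072/1277 E=1650688/427795 F=2048/1277 G=2048/1277] → run F
t=8: vr[A=2048/655 D=3072/1277 E=1650688/427795 F=6429696/3193777 G=2048/1277] → run G
t=9: vr[A=2048/655 D=3072/1277 E=1650688/427795 F=6429696/3193777 G=3072/1277] → run F
t=10: vr[A=2048/655 D=3072/1277 E=1650688/427795 F=7737344/3193777 G=3072/1277] → run D
t=11: vr[A=2048/655 D=4096/1277 E=1650688/427795 F=7737344/3193777 G=3072/1277] → run G
t=12: vr[A=2048/655 D=4096/1277 E=1650688/427795 F=7737344/3193777 G=4096/1277] → run F
t=13: vr[A=2048/655 D=4096/1277 E=1650688/427795 F=9044992/3193777 G=4096/1277] → run F
t=14: vr[A=2048/655 D=4096/1277 E=1650688/427795 F=10352640/3193777 G=4096/1277] → run A
t=15: vr[A=3072/655 D=4096/1277 E=1650688/427795 F=10352640/3193777 G=4096/1277] → run D
t=16: vr[A=3072/655 D=5120/1277 E=1650688/427795 F=10352640/3193777 G=4096/1277] → run G
t=17: vr[A=3072/655 D=5120/1277 E=1650688/427795 F=10352640/3193777 G=5120/1277] → run F
t=18: vr[A=3072/655 D=5120/1277 E=1650688/427795 G=5120/1277] → run E
t=19: vr[A=3072/655 D=5120/1277 E=2958336/427795 G=5120/1277] → run D
t=20: vr[A=3072/655 D=6144/1277 E=2958336/427795 G=5120/1277] → run G
t=21: vr[A=3072/655 D=6144/1277 E=2958336/427795 G=6144/1277] → run A
t=22: vr[A=4096/655 D=6144/1277 E=2958336/427795 G=6144/1277] → run D
t=23: vr[A=4096/655 E=2958336/427795 G=6144/1277] → run G
t=24: vr[A=4096/655 E=2958336/427795] → run A
t=25: vr[A=1024/131 E=2958336/427795] → run E
t=26: vr[A=1024/131 E=4265984/427795] → run A
t=27: vr[E=4265984/427795] → run E
t=28: vr[E=5573632/427795] → run E
t=29: vr[E=1376256/85559] → run E
t=30: vr[E=8188928/427795] → run E
t=31: (idle)
t=32: (idle)
t=33: (idle)
t=34: (idle)
t=35: (idle)
t=36: (idle)

running at tick 4 = G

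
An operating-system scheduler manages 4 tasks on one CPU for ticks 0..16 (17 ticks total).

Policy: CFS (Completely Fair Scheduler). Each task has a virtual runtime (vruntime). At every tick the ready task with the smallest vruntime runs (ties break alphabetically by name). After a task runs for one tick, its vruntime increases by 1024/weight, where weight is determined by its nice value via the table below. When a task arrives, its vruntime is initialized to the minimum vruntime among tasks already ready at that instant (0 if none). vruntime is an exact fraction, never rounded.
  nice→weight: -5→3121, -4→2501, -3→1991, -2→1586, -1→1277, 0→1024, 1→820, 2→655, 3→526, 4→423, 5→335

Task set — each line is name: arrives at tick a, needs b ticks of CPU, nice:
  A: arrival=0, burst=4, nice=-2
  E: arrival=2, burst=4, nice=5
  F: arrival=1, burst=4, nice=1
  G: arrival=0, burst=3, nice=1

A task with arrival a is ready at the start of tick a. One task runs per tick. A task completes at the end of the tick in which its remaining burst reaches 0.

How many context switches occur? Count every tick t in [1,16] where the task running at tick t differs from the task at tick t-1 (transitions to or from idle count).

context switches = 13

t=0: vr[A=0 G=0] → run A
t=1: vr[A=512/793 F=0 G=0] → run F
t=2: vr[A=512/793 E=0 F=256/205 G=0] → run E
t=3: vr[A=512/793 E=1024/335 F=256/205 G=0] → run G
t=4: vr[A=512/793 E=1024/335 F=256/205 G=256/205] → run A
t=5: vr[A=1024/793 E=1024/335 F=256/205 G=256/205] → run F
t=6: vr[A=1024/793 E=1024/335 F=512/205 G=256/205] → run G
t=7: vr[A=1024/793 E=1024/335 F=512/205 G=512/205] → run A
t=8: vr[A=1536/793 E=1024/335 F=512/205 G=512/205] → run A
t=9: vr[E=1024/335 F=512/205 G=512/205] → run F
t=10: vr[E=1024/335 F=768/205 G=512/205] → run G
t=11: vr[E=1024/335 F=768/205] → run E
t=12: vr[E=2048/335 F=768/205] → run F
t=13: vr[E=2048/335] → run E
t=14: vr[E=3072/335] → run E
t=15: (idle)
t=16: (idle)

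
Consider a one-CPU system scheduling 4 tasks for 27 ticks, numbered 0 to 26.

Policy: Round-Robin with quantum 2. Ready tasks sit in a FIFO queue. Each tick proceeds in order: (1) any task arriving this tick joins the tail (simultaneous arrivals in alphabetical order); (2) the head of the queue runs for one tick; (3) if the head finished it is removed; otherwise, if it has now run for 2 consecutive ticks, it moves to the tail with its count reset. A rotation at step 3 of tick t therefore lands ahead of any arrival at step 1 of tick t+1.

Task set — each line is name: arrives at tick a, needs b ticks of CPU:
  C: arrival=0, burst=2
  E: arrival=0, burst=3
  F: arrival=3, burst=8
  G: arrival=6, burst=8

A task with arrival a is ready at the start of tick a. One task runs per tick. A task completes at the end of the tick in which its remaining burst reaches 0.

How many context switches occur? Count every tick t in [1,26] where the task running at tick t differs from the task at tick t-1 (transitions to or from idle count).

t=0: queue=[C,E] q_used=0 → run C
t=1: queue=[C,E] q_used=1 → run C
t=2: queue=[E] q_used=0 → run E
t=3: queue=[E,F] q_used=1 → run E
t=4: queue=[F,E] q_used=0 → run F
t=5: queue=[F,E] q_used=1 → run F
t=6: queue=[E,F,G] q_used=0 → run E
t=7: queue=[F,G] q_used=0 → run F
t=8: queue=[F,G] q_used=1 → run F
t=9: queue=[G,F] q_used=0 → run G
t=10: queue=[G,F] q_used=1 → run G
t=11: queue=[F,G] q_used=0 → run F
t=12: queue=[F,G] q_used=1 → run F
t=13: queue=[G,F] q_used=0 → run G
t=14: queue=[G,F] q_used=1 → run G
t=15: queue=[F,G] q_used=0 → run F
t=16: queue=[F,G] q_used=1 → run F
t=17: queue=[G] q_used=0 → run G
t=18: queue=[G] q_used=1 → run G
t=19: queue=[G] q_used=0 → run G
t=20: queue=[G] q_used=1 → run G
t=21: (idle)
t=22: (idle)
t=23: (idle)
t=24: (idle)
t=25: (idle)
t=26: (idle)

context switches = 10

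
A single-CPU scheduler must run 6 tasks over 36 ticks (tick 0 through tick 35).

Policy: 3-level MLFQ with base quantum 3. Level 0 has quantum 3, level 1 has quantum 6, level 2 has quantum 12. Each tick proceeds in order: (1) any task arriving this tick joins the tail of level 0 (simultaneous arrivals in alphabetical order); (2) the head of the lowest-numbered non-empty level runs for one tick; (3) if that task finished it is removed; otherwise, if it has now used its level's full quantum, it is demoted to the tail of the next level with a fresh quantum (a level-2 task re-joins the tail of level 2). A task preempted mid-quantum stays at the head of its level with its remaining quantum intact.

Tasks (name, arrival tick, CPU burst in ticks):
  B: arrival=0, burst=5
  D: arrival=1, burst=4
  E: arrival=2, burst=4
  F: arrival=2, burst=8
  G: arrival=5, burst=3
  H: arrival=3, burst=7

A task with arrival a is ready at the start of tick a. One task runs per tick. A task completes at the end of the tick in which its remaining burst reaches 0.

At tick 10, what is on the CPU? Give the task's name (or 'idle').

running at tick 10 = F

t=0: L0/L1/L2 = B/-/- → run B
t=1: L0/L1/L2 = BD/-/- → run B
t=2: L0/L1/L2 = BDEF/-/- → run B
t=3: L0/L1/L2 = DEFH/B/- → run D
t=4: L0/L1/L2 = DEFH/B/- → run D
t=5: L0/L1/L2 = DEFHG/B/- → run D
t=6: L0/L1/L2 = EFHG/BD/- → run E
t=7: L0/L1/L2 = EFHG/BD/- → run E
t=8: L0/L1/L2 = EFHG/BD/- → run E
t=9: L0/L1/L2 = FHG/BDE/- → run F
t=10: L0/L1/L2 = FHG/BDE/- → run F
t=11: L0/L1/L2 = FHG/BDE/- → run F
t=12: L0/L1/L2 = HG/BDEF/- → run H
t=13: L0/L1/L2 = HG/BDEF/- → run H
t=14: L0/L1/L2 = HG/BDEF/- → run H
t=15: L0/L1/L2 = G/BDEFH/- → run G
t=16: L0/L1/L2 = G/BDEFH/- → run G
t=17: L0/L1/L2 = G/BDEFH/- → run G
t=18: L0/L1/L2 = -/BDEFH/- → run B
t=19: L0/L1/L2 = -/BDEFH/- → run B
t=20: L0/L1/L2 = -/DEFH/- → run D
t=21: L0/L1/L2 = -/EFH/- → run E
t=22: L0/L1/L2 = -/FH/- → run F
t=23: L0/L1/L2 = -/FH/- → run F
t=24: L0/L1/L2 = -/FH/- → run F
t=25: L0/L1/L2 = -/FH/- → run F
t=26: L0/L1/L2 = -/FH/- → run F
t=27: L0/L1/L2 = -/H/- → run H
t=28: L0/L1/L2 = -/H/- → run H
t=29: L0/L1/L2 = -/H/- → run H
t=30: L0/L1/L2 = -/H/- → run H
t=31: (idle)
t=32: (idle)
t=33: (idle)
t=34: (idle)
t=35: (idle)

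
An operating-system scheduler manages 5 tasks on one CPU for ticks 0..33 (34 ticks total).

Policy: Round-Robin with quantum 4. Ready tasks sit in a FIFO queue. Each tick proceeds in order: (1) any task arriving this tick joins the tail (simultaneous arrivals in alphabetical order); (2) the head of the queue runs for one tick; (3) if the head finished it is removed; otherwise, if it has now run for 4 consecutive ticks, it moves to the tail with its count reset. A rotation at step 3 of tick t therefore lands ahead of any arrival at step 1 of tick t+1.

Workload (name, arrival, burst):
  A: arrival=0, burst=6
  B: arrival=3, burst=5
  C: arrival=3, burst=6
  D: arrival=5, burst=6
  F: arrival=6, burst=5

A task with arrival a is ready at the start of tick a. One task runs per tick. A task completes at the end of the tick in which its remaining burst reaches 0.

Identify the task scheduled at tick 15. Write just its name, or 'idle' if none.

t=0: queue=[A] q_used=0 → run A
t=1: queue=[A] q_used=1 → run A
t=2: queue=[A] q_used=2 → run A
t=3: queue=[A,B,C] q_used=3 → run A
t=4: queue=[B,C,A] q_used=0 → run B
t=5: queue=[B,C,A,D] q_used=1 → run B
t=6: queue=[B,C,A,D,F] q_used=2 → run B
t=7: queue=[B,C,A,D,F] q_used=3 → run B
t=8: queue=[C,A,D,F,B] q_used=0 → run C
t=9: queue=[C,A,D,F,B] q_used=1 → run C
t=10: queue=[C,A,D,F,B] q_used=2 → run C
t=11: queue=[C,A,D,F,B] q_used=3 → run C
t=12: queue=[A,D,F,B,C] q_used=0 → run A
t=13: queue=[A,D,F,B,C] q_used=1 → run A
t=14: queue=[D,F,B,C] q_used=0 → run D
t=15: queue=[D,F,B,C] q_used=1 → run D
t=16: queue=[D,F,B,C] q_used=2 → run D
t=17: queue=[D,F,B,C] q_used=3 → run D
t=18: queue=[F,B,C,D] q_used=0 → run F
t=19: queue=[F,B,C,D] q_used=1 → run F
t=20: queue=[F,B,C,D] q_used=2 → run F
t=21: queue=[F,B,C,D] q_used=3 → run F
t=22: queue=[B,C,D,F] q_used=0 → run B
t=23: queue=[C,D,F] q_used=0 → run C
t=24: queue=[C,D,F] q_used=1 → run C
t=25: queue=[D,F] q_used=0 → run D
t=26: queue=[D,F] q_used=1 → run D
t=27: queue=[F] q_used=0 → run F
t=28: (idle)
t=29: (idle)
t=30: (idle)
t=31: (idle)
t=32: (idle)
t=33: (idle)

running at tick 15 = D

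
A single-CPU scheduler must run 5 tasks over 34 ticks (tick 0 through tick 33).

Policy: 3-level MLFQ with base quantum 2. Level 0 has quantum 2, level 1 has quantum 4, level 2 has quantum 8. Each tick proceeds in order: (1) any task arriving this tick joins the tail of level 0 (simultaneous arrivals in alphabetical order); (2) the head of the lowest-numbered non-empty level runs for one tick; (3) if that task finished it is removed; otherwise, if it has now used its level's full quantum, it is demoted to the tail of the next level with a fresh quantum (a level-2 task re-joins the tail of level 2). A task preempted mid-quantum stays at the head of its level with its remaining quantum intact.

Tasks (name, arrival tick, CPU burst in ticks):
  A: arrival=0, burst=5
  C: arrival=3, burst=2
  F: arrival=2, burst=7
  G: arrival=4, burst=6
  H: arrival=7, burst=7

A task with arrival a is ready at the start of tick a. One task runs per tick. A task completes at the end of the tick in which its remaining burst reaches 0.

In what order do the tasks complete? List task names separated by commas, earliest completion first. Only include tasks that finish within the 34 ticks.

t=0: L0/L1/L2 = A/-/- → run A
t=1: L0/L1/L2 = A/-/- → run A
t=2: L0/L1/L2 = F/A/- → run F
t=3: L0/L1/L2 = FC/A/- → run F
t=4: L0/L1/L2 = CG/AF/- → run C
t=5: L0/L1/L2 = CG/AF/- → run C
t=6: L0/L1/L2 = G/AF/- → run G
t=7: L0/L1/L2 = GH/AF/- → run G
t=8: L0/L1/L2 = H/AFG/- → run H
t=9: L0/L1/L2 = H/AFG/- → run H
t=10: L0/L1/L2 = -/AFGH/- → run A
t=11: L0/L1/L2 = -/AFGH/- → run A
t=12: L0/L1/L2 = -/AFGH/- → run A
t=13: L0/L1/L2 = -/FGH/- → run F
t=14: L0/L1/L2 = -/FGH/- → run F
t=15: L0/L1/L2 = -/FGH/- → run F
t=16: L0/L1/L2 = -/FGH/- → run F
t=17: L0/L1/L2 = -/GH/F → run G
t=18: L0/L1/L2 = -/GH/F → run G
t=19: L0/L1/L2 = -/GH/F → run G
t=20: L0/L1/L2 = -/GH/F → run G
t=21: L0/L1/L2 = -/H/F → run H
t=22: L0/L1/L2 = -/H/F → run H
t=23: L0/L1/L2 = -/H/F → run H
t=24: L0/L1/L2 = -/H/F → run H
t=25: L0/L1/L2 = -/-/FH → run F
t=26: L0/L1/L2 = -/-/H → run H
t=27: (idle)
t=28: (idle)
t=29: (idle)
t=30: (idle)
t=31: (idle)
t=32: (idle)
t=33: (idle)

completion order = C, A, G, F, H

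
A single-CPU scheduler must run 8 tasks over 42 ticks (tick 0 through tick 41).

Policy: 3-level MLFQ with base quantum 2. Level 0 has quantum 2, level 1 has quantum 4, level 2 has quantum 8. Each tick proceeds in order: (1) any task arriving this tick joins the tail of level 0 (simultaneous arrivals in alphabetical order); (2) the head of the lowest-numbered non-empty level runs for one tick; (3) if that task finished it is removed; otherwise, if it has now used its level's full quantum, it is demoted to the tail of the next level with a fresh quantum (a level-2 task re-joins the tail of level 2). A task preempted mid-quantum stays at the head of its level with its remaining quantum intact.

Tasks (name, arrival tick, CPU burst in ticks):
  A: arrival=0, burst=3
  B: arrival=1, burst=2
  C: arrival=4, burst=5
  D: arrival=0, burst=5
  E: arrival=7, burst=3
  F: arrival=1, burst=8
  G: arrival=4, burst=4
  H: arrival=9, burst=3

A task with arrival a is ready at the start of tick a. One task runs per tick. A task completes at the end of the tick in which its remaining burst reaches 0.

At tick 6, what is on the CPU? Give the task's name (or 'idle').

t=0: L0/L1/L2 = AD/-/- → run A
t=1: L0/L1/L2 = ADBF/-/- → run A
t=2: L0/L1/L2 = DBF/A/- → run D
t=3: L0/L1/L2 = DBF/A/- → run D
t=4: L0/L1/L2 = BFCG/AD/- → run B
t=5: L0/L1/L2 = BFCG/AD/- → run B
t=6: L0/L1/L2 = FCG/AD/- → run F
t=7: L0/L1/L2 = FCGE/AD/- → run F
t=8: L0/L1/L2 = CGE/ADF/- → run C
t=9: L0/L1/L2 = CGEH/ADF/- → run C
t=10: L0/L1/L2 = GEH/ADFC/- → run G
t=11: L0/L1/L2 = GEH/ADFC/- → run G
t=12: L0/L1/L2 = EH/ADFCG/- → run E
t=13: L0/L1/L2 = EH/ADFCG/- → run E
t=14: L0/L1/L2 = H/ADFCGE/- → run H
t=15: L0/L1/L2 = H/ADFCGE/- → run H
t=16: L0/L1/L2 = -/ADFCGEH/- → run A
t=17: L0/L1/L2 = -/DFCGEH/- → run D
t=18: L0/L1/L2 = -/DFCGEH/- → run D
t=19: L0/L1/L2 = -/DFCGEH/- → run D
t=20: L0/L1/L2 = -/FCGEH/- → run F
t=21: L0/L1/L2 = -/FCGEH/- → run F
t=22: L0/L1/L2 = -/FCGEH/- → run F
t=23: L0/L1/L2 = -/FCGEH/- → run F
t=24: L0/L1/L2 = -/CGEH/F → run C
t=25: L0/L1/L2 = -/CGEH/F → run C
t=26: L0/L1/L2 = -/CGEH/F → run C
t=27: L0/L1/L2 = -/GEH/F → run G
t=28: L0/L1/L2 = -/GEH/F → run G
t=29: L0/L1/L2 = -/EH/F → run E
t=30: L0/L1/L2 = -/H/F → run H
t=31: L0/L1/L2 = -/-/F → run F
t=32: L0/L1/L2 = -/-/F → run F
t=33: (idle)
t=34: (idle)
t=35: (idle)
t=36: (idle)
t=37: (idle)
t=38: (idle)
t=39: (idle)
t=40: (idle)
t=41: (idle)

running at tick 6 = F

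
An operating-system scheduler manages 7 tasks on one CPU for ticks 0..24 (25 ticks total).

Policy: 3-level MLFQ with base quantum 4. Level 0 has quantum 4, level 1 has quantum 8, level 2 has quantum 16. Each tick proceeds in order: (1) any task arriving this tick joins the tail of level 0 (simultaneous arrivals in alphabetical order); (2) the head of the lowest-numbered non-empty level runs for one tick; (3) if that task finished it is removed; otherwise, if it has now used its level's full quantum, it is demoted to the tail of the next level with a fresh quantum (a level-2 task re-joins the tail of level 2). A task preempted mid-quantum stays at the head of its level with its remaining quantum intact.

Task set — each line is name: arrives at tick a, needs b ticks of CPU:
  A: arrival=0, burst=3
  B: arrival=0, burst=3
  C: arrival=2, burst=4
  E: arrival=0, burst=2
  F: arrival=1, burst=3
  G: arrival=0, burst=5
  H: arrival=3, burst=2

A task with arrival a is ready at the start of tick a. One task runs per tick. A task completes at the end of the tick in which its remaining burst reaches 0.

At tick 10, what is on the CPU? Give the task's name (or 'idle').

t=0: L0/L1/L2 = ABEG/-/- → run A
t=1: L0/L1/L2 = ABEGF/-/- → run A
t=2: L0/L1/L2 = ABEGFC/-/- → run A
t=3: L0/L1/L2 = BEGFCH/-/- → run B
t=4: L0/L1/L2 = BEGFCH/-/- → run B
t=5: L0/L1/L2 = BEGFCH/-/- → run B
t=6: L0/L1/L2 = EGFCH/-/- → run E
t=7: L0/L1/L2 = EGFCH/-/- → run E
t=8: L0/L1/L2 = GFCH/-/- → run G
t=9: L0/L1/L2 = GFCH/-/- → run G
t=10: L0/L1/L2 = GFCH/-/- → run G
t=11: L0/L1/L2 = GFCH/-/- → run G
t=12: L0/L1/L2 = FCH/G/- → run F
t=13: L0/L1/L2 = FCH/G/- → run F
t=14: L0/L1/L2 = FCH/G/- → run F
t=15: L0/L1/L2 = CH/G/- → run C
t=16: L0/L1/L2 = CH/G/- → run C
t=17: L0/L1/L2 = CH/G/- → run C
t=18: L0/L1/L2 = CH/G/- → run C
t=19: L0/L1/L2 = H/G/- → run H
t=20: L0/L1/L2 = H/G/- → run H
t=21: L0/L1/L2 = -/G/- → run G
t=22: (idle)
t=23: (idle)
t=24: (idle)

running at tick 10 = G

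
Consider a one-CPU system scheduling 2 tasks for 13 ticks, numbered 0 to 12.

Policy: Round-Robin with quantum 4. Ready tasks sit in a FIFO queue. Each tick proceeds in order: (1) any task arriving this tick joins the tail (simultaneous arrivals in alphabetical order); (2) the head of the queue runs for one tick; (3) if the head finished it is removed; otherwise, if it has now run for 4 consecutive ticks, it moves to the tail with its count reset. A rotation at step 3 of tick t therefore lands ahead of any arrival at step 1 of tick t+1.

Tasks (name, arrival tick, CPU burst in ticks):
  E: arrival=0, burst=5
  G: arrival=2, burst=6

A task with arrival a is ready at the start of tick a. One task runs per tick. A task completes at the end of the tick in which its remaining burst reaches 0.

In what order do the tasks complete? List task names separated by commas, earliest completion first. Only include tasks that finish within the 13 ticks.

t=0: queue=[E] q_used=0 → run E
t=1: queue=[E] q_used=1 → run E
t=2: queue=[E,G] q_used=2 → run E
t=3: queue=[E,G] q_used=3 → run E
t=4: queue=[G,E] q_used=0 → run G
t=5: queue=[G,E] q_used=1 → run G
t=6: queue=[G,E] q_used=2 → run G
t=7: queue=[G,E] q_used=3 → run G
t=8: queue=[E,G] q_used=0 → run E
t=9: queue=[G] q_used=0 → run G
t=10: queue=[G] q_used=1 → run G
t=11: (idle)
t=12: (idle)

completion order = E, G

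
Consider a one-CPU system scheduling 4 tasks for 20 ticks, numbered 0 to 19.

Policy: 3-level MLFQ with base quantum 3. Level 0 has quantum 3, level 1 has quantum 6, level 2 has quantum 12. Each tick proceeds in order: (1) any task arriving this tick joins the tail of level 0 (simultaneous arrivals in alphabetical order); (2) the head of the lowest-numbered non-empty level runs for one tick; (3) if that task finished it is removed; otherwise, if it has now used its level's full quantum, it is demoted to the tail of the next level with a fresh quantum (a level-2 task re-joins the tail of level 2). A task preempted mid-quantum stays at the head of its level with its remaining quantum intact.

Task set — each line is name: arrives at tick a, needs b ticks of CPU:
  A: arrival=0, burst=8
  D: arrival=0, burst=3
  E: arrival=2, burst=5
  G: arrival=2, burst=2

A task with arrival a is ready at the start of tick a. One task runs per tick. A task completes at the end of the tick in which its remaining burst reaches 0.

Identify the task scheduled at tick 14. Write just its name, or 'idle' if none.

t=0: L0/L1/L2 = AD/-/- → run A
t=1: L0/L1/L2 = AD/-/- → run A
t=2: L0/L1/L2 = ADEG/-/- → run A
t=3: L0/L1/L2 = DEG/A/- → run D
t=4: L0/L1/L2 = DEG/A/- → run D
t=5: L0/L1/L2 = DEG/A/- → run D
t=6: L0/L1/L2 = EG/A/- → run E
t=7: L0/L1/L2 = EG/A/- → run E
t=8: L0/L1/L2 = EG/A/- → run E
t=9: L0/L1/L2 = G/AE/- → run G
t=10: L0/L1/L2 = G/AE/- → run G
t=11: L0/L1/L2 = -/AE/- → run A
t=12: L0/L1/L2 = -/AE/- → run A
t=13: L0/L1/L2 = -/AE/- → run A
t=14: L0/L1/L2 = -/AE/- → run A
t=15: L0/L1/L2 = -/AE/- → run A
t=16: L0/L1/L2 = -/E/- → run E
t=17: L0/L1/L2 = -/E/- → run E
t=18: (idle)
t=19: (idle)

running at tick 14 = A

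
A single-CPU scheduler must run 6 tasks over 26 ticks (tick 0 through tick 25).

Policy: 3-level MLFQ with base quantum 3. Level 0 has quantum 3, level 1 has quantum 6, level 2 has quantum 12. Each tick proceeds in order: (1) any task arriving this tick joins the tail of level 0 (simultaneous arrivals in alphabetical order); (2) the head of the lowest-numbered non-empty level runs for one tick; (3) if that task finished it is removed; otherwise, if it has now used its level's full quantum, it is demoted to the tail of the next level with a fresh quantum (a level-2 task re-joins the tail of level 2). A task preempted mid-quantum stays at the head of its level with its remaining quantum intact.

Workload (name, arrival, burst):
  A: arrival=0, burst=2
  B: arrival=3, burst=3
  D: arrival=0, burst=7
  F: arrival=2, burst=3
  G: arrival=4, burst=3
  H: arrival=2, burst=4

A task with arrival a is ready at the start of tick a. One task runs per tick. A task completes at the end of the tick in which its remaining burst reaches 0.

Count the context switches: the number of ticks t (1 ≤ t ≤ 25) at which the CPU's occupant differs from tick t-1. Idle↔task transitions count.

context switches = 8

t=0: L0/L1/L2 = AD/-/- → run A
t=1: L0/L1/L2 = AD/-/- → run A
t=2: L0/L1/L2 = DFH/-/- → run D
t=3: L0/L1/L2 = DFHB/-/- → run D
t=4: L0/L1/L2 = DFHBG/-/- → run D
t=5: L0/L1/L2 = FHBG/D/- → run F
t=6: L0/L1/L2 = FHBG/D/- → run F
t=7: L0/L1/L2 = FHBG/D/- → run F
t=8: L0/L1/L2 = HBG/D/- → run H
t=9: L0/L1/L2 = HBG/D/- → run H
t=10: L0/L1/L2 = HBG/D/- → run H
t=11: L0/L1/L2 = BG/DH/- → run B
t=12: L0/L1/L2 = BG/DH/- → run B
t=13: L0/L1/L2 = BG/DH/- → run B
t=14: L0/L1/L2 = G/DH/- → run G
t=15: L0/L1/L2 = G/DH/- → run G
t=16: L0/L1/L2 = G/DH/- → run G
t=17: L0/L1/L2 = -/DH/- → run D
t=18: L0/L1/L2 = -/DH/- → run D
t=19: L0/L1/L2 = -/DH/- → run D
t=20: L0/L1/L2 = -/DH/- → run D
t=21: L0/L1/L2 = -/H/- → run H
t=22: (idle)
t=23: (idle)
t=24: (idle)
t=25: (idle)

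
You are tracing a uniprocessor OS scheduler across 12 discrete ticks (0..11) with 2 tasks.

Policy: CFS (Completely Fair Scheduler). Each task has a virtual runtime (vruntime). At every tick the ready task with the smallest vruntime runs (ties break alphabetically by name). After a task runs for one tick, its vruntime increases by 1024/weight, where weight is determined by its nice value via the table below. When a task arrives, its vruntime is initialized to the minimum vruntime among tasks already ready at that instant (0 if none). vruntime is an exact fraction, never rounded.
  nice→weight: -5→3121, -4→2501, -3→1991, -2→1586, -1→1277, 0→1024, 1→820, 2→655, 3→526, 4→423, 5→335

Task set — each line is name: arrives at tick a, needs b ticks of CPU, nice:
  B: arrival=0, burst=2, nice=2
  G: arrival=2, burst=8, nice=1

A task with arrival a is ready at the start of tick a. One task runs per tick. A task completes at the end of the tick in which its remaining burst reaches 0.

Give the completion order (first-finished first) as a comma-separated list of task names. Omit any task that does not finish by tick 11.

completion order = B, G

t=0: vr[B=0] → run B
t=1: vr[B=1024/655] → run B
t=2: vr[G=0] → run G
t=3: vr[G=256/205] → run G
t=4: vr[G=512/205] → run G
t=5: vr[G=768/205] → run G
t=6: vr[G=1024/205] → run G
t=7: vr[G=256/41] → run G
t=8: vr[G=1536/205] → run G
t=9: vr[G=1792/205] → run G
t=10: (idle)
t=11: (idle)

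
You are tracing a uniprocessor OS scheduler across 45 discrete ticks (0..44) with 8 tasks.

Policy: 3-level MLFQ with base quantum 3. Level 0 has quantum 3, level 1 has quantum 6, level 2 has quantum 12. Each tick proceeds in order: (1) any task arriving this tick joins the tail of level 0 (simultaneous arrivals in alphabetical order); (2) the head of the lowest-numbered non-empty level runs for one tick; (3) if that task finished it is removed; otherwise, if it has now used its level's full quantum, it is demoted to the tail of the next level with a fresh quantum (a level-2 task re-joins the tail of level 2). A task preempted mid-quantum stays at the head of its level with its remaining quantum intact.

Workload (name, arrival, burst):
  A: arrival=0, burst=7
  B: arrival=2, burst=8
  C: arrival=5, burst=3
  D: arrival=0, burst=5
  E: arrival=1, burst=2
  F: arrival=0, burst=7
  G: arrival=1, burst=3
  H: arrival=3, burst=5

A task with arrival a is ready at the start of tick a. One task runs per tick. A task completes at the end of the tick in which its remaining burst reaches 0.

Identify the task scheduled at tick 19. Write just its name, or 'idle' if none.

t=0: L0/L1/L2 = ADF/-/- → run A
t=1: L0/L1/L2 = ADFEG/-/- → run A
t=2: L0/L1/L2 = ADFEGB/-/- → run A
t=3: L0/L1/L2 = DFEGBH/A/- → run D
t=4: L0/L1/L2 = DFEGBH/A/- → run D
t=5: L0/L1/L2 = DFEGBHC/A/- → run D
t=6: L0/L1/L2 = FEGBHC/AD/- → run F
t=7: L0/L1/L2 = FEGBHC/AD/- → run F
t=8: L0/L1/L2 = FEGBHC/AD/- → run F
t=9: L0/L1/L2 = EGBHC/ADF/- → run E
t=10: L0/L1/L2 = EGBHC/ADF/- → run E
t=11: L0/L1/L2 = GBHC/ADF/- → run G
t=12: L0/L1/L2 = GBHC/ADF/- → run G
t=13: L0/L1/L2 = GBHC/ADF/- → run G
t=14: L0/L1/L2 = BHC/ADF/- → run B
t=15: L0/L1/L2 = BHC/ADF/- → run B
t=16: L0/L1/L2 = BHC/ADF/- → run B
t=17: L0/L1/L2 = HC/ADFB/- → run H
t=18: L0/L1/L2 = HC/ADFB/- → run H
t=19: L0/L1/L2 = HC/ADFB/- → run H
t=20: L0/L1/L2 = C/ADFBH/- → run C
t=21: L0/L1/L2 = C/ADFBH/- → run C
t=22: L0/L1/L2 = C/ADFBH/- → run C
t=23: L0/L1/L2 = -/ADFBH/- → run A
t=24: L0/L1/L2 = -/ADFBH/- → run A
t=25: L0/L1/L2 = -/ADFBH/- → run A
t=26: L0/L1/L2 = -/ADFBH/- → run A
t=27: L0/L1/L2 = -/DFBH/- → run D
t=28: L0/L1/L2 = -/DFBH/- → run D
t=29: L0/L1/L2 = -/FBH/- → run F
t=30: L0/L1/L2 = -/FBH/- → run F
t=31: L0/L1/L2 = -/FBH/- → run F
t=32: L0/L1/L2 = -/FBH/- → run F
t=33: L0/L1/L2 = -/BH/- → run B
t=34: L0/L1/L2 = -/BH/- → run B
t=35: L0/L1/L2 = -/BH/- → run B
t=36: L0/L1/L2 = -/BH/- → run B
t=37: L0/L1/L2 = -/BH/- → run B
t=38: L0/L1/L2 = -/H/- → run H
t=39: L0/L1/L2 = -/H/- → run H
t=40: (idle)
t=41: (idle)
t=42: (idle)
t=43: (idle)
t=44: (idle)

running at tick 19 = H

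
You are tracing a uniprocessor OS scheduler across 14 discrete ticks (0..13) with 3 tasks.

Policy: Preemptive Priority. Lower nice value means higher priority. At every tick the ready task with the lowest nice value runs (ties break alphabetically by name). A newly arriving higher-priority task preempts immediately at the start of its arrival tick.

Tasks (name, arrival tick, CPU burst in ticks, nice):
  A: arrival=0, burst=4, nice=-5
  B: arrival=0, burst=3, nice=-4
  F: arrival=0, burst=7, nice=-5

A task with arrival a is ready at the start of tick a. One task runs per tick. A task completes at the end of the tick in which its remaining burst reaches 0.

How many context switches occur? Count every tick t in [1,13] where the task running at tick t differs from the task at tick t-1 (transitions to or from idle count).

context switches = 2

t=0: ready={A,B,F} → run A
t=1: ready={A,B,F} → run A
t=2: ready={A,B,F} → run A
t=3: ready={A,B,F} → run A
t=4: ready={B,F} → run F
t=5: ready={B,F} → run F
t=6: ready={B,F} → run F
t=7: ready={B,F} → run F
t=8: ready={B,F} → run F
t=9: ready={B,F} → run F
t=10: ready={B,F} → run F
t=11: ready={B} → run B
t=12: ready={B} → run B
t=13: ready={B} → run B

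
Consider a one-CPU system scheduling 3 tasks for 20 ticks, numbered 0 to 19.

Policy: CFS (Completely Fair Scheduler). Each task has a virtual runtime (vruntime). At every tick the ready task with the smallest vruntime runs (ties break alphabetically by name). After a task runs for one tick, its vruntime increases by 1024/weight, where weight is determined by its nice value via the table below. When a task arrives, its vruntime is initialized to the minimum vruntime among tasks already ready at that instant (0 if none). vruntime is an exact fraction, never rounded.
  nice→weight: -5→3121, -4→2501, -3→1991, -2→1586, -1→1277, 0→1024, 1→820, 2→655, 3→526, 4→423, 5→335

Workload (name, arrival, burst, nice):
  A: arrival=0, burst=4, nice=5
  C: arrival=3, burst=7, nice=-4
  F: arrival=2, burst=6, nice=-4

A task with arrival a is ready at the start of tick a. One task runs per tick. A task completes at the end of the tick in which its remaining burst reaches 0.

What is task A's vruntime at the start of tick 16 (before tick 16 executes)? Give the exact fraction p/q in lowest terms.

vruntime(A, start of tick 16) = 3072/335

t=0: vr[A=0] → run A
t=1: vr[A=1024/335] → run A
t=2: vr[A=2048/335 F=2048/335] → run A
t=3: vr[A=3072/335 C=2048/335 F=2048/335] → run C
t=4: vr[A=3072/335 C=5465088/837835 F=2048/335] → run F
t=5: vr[A=3072/335 C=5465088/837835 F=5465088/837835] → run C
t=6: vr[A=3072/335 C=5808128/837835 F=5465088/837835] → run F
t=7: vr[A=3072/335 C=5808128/837835 F=5808128/837835] → run C
t=8: vr[A=3072/335 C=6151168/837835 F=5808128/837835] → run F
t=9: vr[A=3072/335 C=6151168/837835 F=6151168/837835] → run C
t=10: vr[A=3072/335 C=6494208/837835 F=6151168/837835] → run F
t=11: vr[A=3072/335 C=6494208/837835 F=6494208/837835] → run C
t=12: vr[A=3072/335 C=6837248/837835 F=6494208/837835] → run F
t=13: vr[A=3072/335 C=6837248/837835 F=6837248/837835] → run C
t=14: vr[A=3072/335 C=7180288/837835 F=6837248/837835] → run F
t=15: vr[A=3072/335 C=7180288/837835] → run C
t=16: vr[A=3072/335] → run A
t=17: (idle)
t=18: (idle)
t=19: (idle)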